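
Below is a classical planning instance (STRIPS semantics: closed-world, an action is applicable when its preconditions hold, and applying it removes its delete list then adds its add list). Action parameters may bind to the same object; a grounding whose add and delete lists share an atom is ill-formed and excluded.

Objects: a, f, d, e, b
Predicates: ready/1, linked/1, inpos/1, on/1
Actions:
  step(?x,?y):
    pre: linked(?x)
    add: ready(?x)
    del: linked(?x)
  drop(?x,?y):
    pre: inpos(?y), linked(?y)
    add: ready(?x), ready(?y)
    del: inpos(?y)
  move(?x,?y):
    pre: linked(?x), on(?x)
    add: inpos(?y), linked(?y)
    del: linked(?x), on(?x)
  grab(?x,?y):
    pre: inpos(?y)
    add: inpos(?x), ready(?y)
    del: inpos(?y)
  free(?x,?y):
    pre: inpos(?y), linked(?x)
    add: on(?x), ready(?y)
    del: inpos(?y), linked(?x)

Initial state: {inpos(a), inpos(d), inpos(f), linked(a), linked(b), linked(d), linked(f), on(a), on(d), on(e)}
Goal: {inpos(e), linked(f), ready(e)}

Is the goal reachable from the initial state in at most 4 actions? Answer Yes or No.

1. drop(e,a)  →  {inpos(d), inpos(f), linked(a), linked(b), linked(d), linked(f), on(a), on(d), on(e), ready(a), ready(e)}
2. move(a,e)  →  {inpos(d), inpos(e), inpos(f), linked(b), linked(d), linked(e), linked(f), on(d), on(e), ready(a), ready(e)}
optimal plan length = 2; 2 ≤ 4

Yes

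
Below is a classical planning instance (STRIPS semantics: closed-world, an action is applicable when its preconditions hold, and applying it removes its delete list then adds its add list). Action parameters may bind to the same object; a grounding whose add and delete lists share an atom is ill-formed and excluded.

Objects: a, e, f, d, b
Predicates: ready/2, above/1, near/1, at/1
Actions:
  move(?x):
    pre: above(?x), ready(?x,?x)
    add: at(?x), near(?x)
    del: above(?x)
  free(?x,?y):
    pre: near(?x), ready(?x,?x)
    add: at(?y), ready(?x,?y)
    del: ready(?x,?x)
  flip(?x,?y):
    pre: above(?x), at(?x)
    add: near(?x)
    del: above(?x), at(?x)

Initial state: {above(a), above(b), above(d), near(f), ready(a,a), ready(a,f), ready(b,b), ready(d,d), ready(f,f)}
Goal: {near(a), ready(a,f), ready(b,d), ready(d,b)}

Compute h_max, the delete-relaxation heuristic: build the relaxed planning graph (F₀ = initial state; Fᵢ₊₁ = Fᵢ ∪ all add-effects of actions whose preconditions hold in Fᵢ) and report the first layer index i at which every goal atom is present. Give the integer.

F0 = init (9 atoms)
F1 = F0 ∪ {at(a), at(b), at(d), at(e), near(a), near(b), near(d), ready(f,a), ready(f,b), ready(f,d), ready(f,e)}  (20 atoms)
F2 = F1 ∪ {at(f), ready(a,b), ready(a,d), ready(a,e), ready(b,a), ready(b,d), ready(b,e), ready(b,f), ready(d,a), ready(d,b), ready(d,e), ready(d,f)}  (32 atoms)
goal ⊆ F2  ⇒  h_max = 2

2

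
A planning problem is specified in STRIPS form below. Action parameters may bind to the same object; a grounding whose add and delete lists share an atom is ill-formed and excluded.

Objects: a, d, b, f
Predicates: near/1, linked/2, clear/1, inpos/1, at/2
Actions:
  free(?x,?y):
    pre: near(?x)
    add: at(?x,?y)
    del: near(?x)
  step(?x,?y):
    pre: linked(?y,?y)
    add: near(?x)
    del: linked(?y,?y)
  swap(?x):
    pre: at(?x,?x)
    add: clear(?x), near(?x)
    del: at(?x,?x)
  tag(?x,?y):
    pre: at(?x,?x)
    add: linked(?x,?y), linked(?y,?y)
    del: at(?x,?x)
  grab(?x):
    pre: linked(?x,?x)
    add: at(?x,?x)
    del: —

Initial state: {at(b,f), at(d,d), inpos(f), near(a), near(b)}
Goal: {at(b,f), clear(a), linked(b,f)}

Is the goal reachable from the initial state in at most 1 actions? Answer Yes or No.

1. free(a,a)  →  {at(a,a), at(b,f), at(d,d), inpos(f), near(b)}
2. free(b,b)  →  {at(a,a), at(b,b), at(b,f), at(d,d), inpos(f)}
3. swap(a)  →  {at(b,b), at(b,f), at(d,d), clear(a), inpos(f), near(a)}
4. tag(b,f)  →  {at(b,f), at(d,d), clear(a), inpos(f), linked(b,f), linked(f,f), near(a)}
optimal plan length = 4; 4 > 1

No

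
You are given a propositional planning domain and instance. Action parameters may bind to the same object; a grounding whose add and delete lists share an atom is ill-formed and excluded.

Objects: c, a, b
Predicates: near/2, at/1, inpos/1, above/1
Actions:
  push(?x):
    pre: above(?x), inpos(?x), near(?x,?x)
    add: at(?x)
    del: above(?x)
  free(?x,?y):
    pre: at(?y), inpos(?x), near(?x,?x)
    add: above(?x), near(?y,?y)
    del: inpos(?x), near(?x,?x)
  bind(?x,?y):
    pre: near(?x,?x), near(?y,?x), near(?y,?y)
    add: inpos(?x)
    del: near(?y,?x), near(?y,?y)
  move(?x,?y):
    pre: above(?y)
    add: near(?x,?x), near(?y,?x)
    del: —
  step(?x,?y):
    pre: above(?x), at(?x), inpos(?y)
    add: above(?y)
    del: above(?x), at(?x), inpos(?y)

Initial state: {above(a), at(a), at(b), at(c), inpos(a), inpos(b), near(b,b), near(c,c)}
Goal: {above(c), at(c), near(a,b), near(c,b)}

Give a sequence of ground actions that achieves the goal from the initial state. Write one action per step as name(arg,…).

1. bind(c,c)  →  {above(a), at(a), at(b), at(c), inpos(a), inpos(b), inpos(c), near(b,b)}
2. move(b,a)  →  {above(a), at(a), at(b), at(c), inpos(a), inpos(b), inpos(c), near(a,b), near(b,b)}
3. step(a,c)  →  {above(c), at(b), at(c), inpos(a), inpos(b), near(a,b), near(b,b)}
4. move(b,c)  →  {above(c), at(b), at(c), inpos(a), inpos(b), near(a,b), near(b,b), near(c,b)}

bind(c,c); move(b,a); step(a,c); move(b,c)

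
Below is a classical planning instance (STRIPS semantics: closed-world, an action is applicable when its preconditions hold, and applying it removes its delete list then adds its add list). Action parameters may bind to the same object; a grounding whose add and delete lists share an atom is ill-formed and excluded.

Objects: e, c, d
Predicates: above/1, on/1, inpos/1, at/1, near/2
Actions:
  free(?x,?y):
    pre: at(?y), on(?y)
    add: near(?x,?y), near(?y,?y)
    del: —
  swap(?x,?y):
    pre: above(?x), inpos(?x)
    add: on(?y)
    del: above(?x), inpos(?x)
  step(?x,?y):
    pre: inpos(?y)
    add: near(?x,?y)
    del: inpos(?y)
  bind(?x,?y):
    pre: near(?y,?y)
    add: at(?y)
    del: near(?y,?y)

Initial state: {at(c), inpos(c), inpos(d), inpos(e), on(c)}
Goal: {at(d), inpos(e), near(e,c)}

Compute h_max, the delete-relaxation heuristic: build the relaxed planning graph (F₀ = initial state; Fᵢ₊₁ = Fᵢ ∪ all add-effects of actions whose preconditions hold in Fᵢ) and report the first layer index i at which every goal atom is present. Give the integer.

F0 = init (5 atoms)
F1 = F0 ∪ {near(c,c), near(c,d), near(c,e), near(d,c), near(d,d), near(d,e), near(e,c), near(e,d), near(e,e)}  (14 atoms)
F2 = F1 ∪ {at(d), at(e)}  (16 atoms)
goal ⊆ F2  ⇒  h_max = 2

2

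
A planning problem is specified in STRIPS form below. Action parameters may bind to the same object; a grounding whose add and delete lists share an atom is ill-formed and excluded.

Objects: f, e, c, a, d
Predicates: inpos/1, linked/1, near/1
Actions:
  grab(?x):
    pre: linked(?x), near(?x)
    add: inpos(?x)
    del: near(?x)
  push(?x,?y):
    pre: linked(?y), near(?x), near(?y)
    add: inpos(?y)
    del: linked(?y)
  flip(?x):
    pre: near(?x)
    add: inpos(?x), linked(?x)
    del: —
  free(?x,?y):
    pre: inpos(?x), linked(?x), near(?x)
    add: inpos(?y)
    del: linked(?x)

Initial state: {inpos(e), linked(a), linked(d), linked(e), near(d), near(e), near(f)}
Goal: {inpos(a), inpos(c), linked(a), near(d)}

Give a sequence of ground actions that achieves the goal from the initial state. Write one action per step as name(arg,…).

flip(f); free(f,c); free(e,a)

1. flip(f)  →  {inpos(e), inpos(f), linked(a), linked(d), linked(e), linked(f), near(d), near(e), near(f)}
2. free(f,c)  →  {inpos(c), inpos(e), inpos(f), linked(a), linked(d), linked(e), near(d), near(e), near(f)}
3. free(e,a)  →  {inpos(a), inpos(c), inpos(e), inpos(f), linked(a), linked(d), near(d), near(e), near(f)}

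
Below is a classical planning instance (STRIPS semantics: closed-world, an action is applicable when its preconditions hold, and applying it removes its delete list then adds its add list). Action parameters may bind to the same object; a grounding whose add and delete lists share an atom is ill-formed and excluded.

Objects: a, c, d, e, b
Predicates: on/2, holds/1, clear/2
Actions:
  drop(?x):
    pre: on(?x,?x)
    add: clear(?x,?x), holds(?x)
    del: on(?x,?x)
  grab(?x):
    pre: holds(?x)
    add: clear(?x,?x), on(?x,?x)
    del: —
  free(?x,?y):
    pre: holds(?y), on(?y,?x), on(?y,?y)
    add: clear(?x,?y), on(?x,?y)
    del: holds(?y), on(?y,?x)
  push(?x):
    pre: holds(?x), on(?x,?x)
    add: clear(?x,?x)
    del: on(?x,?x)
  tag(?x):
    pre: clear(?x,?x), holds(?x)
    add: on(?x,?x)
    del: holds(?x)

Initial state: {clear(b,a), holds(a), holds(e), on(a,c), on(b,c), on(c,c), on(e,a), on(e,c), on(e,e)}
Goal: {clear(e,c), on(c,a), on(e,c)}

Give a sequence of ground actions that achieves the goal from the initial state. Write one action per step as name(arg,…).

drop(c); grab(a); grab(c); free(c,a); free(c,e); free(e,c)

1. drop(c)  →  {clear(b,a), clear(c,c), holds(a), holds(c), holds(e), on(a,c), on(b,c), on(e,a), on(e,c), on(e,e)}
2. grab(a)  →  {clear(a,a), clear(b,a), clear(c,c), holds(a), holds(c), holds(e), on(a,a), on(a,c), on(b,c), on(e,a), on(e,c), on(e,e)}
3. grab(c)  →  {clear(a,a), clear(b,a), clear(c,c), holds(a), holds(c), holds(e), on(a,a), on(a,c), on(b,c), on(c,c), on(e,a), on(e,c), on(e,e)}
4. free(c,a)  →  {clear(a,a), clear(b,a), clear(c,a), clear(c,c), holds(c), holds(e), on(a,a), on(b,c), on(c,a), on(c,c), on(e,a), on(e,c), on(e,e)}
5. free(c,e)  →  {clear(a,a), clear(b,a), clear(c,a), clear(c,c), clear(c,e), holds(c), on(a,a), on(b,c), on(c,a), on(c,c), on(c,e), on(e,a), on(e,e)}
6. free(e,c)  →  {clear(a,a), clear(b,a), clear(c,a), clear(c,c), clear(c,e), clear(e,c), on(a,a), on(b,c), on(c,a), on(c,c), on(e,a), on(e,c), on(e,e)}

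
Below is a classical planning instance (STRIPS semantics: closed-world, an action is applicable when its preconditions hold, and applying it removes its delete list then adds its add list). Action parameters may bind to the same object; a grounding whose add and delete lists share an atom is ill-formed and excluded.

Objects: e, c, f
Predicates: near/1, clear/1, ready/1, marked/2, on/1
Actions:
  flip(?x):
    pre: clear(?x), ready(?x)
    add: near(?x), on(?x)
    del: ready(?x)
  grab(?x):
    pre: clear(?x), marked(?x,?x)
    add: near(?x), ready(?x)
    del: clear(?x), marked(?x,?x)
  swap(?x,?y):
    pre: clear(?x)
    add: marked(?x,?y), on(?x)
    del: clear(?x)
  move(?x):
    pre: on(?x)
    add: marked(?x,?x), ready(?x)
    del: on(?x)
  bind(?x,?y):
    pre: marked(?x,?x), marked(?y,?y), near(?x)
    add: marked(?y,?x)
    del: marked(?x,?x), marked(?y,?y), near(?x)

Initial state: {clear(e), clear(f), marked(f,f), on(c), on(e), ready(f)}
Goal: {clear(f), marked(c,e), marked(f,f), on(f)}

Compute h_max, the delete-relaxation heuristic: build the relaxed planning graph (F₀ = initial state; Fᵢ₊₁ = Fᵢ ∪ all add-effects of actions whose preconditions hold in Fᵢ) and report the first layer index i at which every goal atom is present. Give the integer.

F0 = init (6 atoms)
F1 = F0 ∪ {marked(c,c), marked(e,c), marked(e,e), marked(e,f), marked(f,c), marked(f,e), near(f), on(f), ready(c), ready(e)}  (16 atoms)
F2 = F1 ∪ {marked(c,f), near(e)}  (18 atoms)
F3 = F2 ∪ {marked(c,e)}  (19 atoms)
goal ⊆ F3  ⇒  h_max = 3

3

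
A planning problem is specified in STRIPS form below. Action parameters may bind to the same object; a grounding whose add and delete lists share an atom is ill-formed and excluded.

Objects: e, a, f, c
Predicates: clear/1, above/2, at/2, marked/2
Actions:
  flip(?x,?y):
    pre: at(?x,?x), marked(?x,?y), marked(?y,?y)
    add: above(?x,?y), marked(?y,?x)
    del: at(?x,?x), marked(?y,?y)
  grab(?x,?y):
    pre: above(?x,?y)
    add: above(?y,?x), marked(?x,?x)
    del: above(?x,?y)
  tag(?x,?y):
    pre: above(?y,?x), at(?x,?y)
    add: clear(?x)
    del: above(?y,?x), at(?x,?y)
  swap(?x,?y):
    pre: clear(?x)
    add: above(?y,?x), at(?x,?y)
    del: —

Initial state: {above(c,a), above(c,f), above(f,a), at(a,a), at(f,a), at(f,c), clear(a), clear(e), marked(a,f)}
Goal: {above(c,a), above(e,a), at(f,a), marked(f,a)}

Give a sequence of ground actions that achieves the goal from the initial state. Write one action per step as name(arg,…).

1. grab(f,a)  →  {above(a,f), above(c,a), above(c,f), at(a,a), at(f,a), at(f,c), clear(a), clear(e), marked(a,f), marked(f,f)}
2. flip(a,f)  →  {above(a,f), above(c,a), above(c,f), at(f,a), at(f,c), clear(a), clear(e), marked(a,f), marked(f,a)}
3. swap(a,e)  →  {above(a,f), above(c,a), above(c,f), above(e,a), at(a,e), at(f,a), at(f,c), clear(a), clear(e), marked(a,f), marked(f,a)}

grab(f,a); flip(a,f); swap(a,e)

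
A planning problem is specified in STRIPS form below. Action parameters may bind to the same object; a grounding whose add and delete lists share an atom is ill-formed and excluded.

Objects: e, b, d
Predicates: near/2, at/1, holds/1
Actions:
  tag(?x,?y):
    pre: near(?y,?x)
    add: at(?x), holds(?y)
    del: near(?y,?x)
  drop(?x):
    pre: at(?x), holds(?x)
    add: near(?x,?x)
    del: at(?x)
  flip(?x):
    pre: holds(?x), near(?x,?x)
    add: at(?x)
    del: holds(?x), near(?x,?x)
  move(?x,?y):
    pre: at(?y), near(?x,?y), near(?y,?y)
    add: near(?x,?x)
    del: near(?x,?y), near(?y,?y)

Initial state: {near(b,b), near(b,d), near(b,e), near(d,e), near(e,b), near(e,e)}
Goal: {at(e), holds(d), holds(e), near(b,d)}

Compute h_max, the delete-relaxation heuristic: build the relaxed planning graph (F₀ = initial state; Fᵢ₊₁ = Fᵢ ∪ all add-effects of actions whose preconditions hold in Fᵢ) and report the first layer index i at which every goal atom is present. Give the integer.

F0 = init (6 atoms)
F1 = F0 ∪ {at(b), at(d), at(e), holds(b), holds(d), holds(e)}  (12 atoms)
goal ⊆ F1  ⇒  h_max = 1

1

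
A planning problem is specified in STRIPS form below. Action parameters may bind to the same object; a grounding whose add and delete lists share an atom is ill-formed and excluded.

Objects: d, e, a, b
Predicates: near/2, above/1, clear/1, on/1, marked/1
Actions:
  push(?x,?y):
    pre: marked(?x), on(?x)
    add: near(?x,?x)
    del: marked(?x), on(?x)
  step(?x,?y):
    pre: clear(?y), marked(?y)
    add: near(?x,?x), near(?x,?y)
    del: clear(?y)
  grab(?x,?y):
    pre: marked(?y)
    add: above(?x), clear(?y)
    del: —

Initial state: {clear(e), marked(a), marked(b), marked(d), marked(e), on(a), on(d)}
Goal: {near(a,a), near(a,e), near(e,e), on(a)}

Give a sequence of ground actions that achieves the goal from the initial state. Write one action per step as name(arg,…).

step(e,e); grab(d,e); step(a,e)

1. step(e,e)  →  {marked(a), marked(b), marked(d), marked(e), near(e,e), on(a), on(d)}
2. grab(d,e)  →  {above(d), clear(e), marked(a), marked(b), marked(d), marked(e), near(e,e), on(a), on(d)}
3. step(a,e)  →  {above(d), marked(a), marked(b), marked(d), marked(e), near(a,a), near(a,e), near(e,e), on(a), on(d)}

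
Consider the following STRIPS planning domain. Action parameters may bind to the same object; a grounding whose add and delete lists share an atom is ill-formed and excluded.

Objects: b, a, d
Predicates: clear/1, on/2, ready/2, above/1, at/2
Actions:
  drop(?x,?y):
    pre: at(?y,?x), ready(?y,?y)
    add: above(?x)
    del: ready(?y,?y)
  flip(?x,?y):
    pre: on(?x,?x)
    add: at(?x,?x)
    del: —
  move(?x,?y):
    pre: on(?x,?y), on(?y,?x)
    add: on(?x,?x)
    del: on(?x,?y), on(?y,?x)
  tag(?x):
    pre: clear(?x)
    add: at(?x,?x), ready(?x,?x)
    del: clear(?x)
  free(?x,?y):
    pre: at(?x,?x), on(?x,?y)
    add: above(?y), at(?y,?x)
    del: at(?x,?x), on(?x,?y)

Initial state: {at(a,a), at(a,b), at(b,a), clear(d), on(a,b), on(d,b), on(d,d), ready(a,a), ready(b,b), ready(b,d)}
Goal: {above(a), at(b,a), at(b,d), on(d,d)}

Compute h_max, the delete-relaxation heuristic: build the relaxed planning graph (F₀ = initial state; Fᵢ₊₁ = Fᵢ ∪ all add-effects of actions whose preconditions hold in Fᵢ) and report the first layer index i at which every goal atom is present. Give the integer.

2

F0 = init (10 atoms)
F1 = F0 ∪ {above(a), above(b), at(d,d), ready(d,d)}  (14 atoms)
F2 = F1 ∪ {above(d), at(b,d)}  (16 atoms)
goal ⊆ F2  ⇒  h_max = 2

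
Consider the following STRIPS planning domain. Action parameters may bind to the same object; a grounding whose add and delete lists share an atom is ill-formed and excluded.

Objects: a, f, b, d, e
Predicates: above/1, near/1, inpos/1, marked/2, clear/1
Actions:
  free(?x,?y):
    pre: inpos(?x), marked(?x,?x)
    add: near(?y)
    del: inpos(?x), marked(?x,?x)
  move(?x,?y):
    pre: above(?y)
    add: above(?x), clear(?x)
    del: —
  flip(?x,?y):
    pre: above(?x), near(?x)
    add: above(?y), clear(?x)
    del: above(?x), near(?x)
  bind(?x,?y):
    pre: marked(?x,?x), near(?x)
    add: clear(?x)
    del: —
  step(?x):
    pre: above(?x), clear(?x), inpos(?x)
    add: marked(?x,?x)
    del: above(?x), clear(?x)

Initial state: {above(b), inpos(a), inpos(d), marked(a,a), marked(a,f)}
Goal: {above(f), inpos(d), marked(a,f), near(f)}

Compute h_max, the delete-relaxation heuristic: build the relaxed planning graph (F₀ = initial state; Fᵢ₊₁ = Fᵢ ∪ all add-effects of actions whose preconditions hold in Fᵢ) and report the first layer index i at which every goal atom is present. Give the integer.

F0 = init (5 atoms)
F1 = F0 ∪ {above(a), above(d), above(e), above(f), clear(a), clear(b), clear(d), clear(e), clear(f), near(a), near(b), near(d), near(e), near(f)}  (19 atoms)
goal ⊆ F1  ⇒  h_max = 1

1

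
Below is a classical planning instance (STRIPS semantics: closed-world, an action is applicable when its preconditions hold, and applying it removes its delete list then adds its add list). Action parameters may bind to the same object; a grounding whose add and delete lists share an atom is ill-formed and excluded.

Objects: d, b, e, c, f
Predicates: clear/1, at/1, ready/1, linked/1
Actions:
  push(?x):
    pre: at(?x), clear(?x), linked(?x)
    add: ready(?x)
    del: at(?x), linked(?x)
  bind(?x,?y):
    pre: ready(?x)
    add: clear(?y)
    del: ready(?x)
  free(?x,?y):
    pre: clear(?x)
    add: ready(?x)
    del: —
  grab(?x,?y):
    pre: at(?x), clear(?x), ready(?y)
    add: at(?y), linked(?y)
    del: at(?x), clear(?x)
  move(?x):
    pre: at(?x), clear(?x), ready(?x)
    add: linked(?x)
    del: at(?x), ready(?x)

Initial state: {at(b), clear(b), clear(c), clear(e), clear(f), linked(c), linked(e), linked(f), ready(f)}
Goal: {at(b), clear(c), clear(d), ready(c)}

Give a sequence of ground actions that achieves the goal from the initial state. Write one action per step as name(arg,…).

bind(f,d); free(c,d)

1. bind(f,d)  →  {at(b), clear(b), clear(c), clear(d), clear(e), clear(f), linked(c), linked(e), linked(f)}
2. free(c,d)  →  {at(b), clear(b), clear(c), clear(d), clear(e), clear(f), linked(c), linked(e), linked(f), ready(c)}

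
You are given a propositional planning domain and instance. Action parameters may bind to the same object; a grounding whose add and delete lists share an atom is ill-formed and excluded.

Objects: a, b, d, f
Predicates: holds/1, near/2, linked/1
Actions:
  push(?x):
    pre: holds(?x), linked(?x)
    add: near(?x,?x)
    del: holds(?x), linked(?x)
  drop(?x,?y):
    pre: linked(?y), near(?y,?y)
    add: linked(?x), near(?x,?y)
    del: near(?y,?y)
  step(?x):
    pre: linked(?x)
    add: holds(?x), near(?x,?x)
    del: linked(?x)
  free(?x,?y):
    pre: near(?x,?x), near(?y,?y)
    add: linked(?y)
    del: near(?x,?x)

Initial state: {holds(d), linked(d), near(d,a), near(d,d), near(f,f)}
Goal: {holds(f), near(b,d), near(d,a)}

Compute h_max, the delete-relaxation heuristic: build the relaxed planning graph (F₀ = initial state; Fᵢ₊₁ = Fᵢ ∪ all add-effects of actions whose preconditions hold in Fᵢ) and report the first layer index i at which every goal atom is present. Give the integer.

F0 = init (5 atoms)
F1 = F0 ∪ {linked(a), linked(b), linked(f), near(a,d), near(b,d), near(f,d)}  (11 atoms)
F2 = F1 ∪ {holds(a), holds(b), holds(f), near(a,a), near(a,f), near(b,b), near(b,f), near(d,f)}  (19 atoms)
goal ⊆ F2  ⇒  h_max = 2

2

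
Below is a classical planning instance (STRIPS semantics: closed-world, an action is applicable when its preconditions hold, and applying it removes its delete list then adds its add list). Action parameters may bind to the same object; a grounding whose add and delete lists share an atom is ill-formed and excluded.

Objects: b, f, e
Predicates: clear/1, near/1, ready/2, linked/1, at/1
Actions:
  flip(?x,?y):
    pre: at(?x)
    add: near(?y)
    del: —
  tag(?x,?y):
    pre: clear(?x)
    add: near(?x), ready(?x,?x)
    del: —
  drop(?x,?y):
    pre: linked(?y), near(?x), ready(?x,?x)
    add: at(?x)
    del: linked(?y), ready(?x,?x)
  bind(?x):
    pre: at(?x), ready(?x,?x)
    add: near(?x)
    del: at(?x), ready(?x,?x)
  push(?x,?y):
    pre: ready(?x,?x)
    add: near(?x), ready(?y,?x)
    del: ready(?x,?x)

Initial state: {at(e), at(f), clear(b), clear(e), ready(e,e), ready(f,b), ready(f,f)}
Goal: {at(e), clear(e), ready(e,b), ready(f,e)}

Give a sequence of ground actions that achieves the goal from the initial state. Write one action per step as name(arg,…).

tag(b,b); push(b,e); push(e,f)

1. tag(b,b)  →  {at(e), at(f), clear(b), clear(e), near(b), ready(b,b), ready(e,e), ready(f,b), ready(f,f)}
2. push(b,e)  →  {at(e), at(f), clear(b), clear(e), near(b), ready(e,b), ready(e,e), ready(f,b), ready(f,f)}
3. push(e,f)  →  {at(e), at(f), clear(b), clear(e), near(b), near(e), ready(e,b), ready(f,b), ready(f,e), ready(f,f)}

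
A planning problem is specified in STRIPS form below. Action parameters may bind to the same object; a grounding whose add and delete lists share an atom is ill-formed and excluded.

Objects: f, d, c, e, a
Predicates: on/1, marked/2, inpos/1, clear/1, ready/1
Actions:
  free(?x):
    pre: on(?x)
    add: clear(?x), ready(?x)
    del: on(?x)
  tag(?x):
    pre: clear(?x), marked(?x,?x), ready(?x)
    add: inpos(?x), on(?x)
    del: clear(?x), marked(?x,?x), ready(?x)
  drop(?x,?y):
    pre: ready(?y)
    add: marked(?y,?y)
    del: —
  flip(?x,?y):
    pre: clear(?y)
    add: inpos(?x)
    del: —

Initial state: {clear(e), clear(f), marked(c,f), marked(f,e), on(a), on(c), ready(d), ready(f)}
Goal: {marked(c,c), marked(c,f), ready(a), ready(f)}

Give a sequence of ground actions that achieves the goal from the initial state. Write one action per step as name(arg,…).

free(c); free(a); drop(f,c)

1. free(c)  →  {clear(c), clear(e), clear(f), marked(c,f), marked(f,e), on(a), ready(c), ready(d), ready(f)}
2. free(a)  →  {clear(a), clear(c), clear(e), clear(f), marked(c,f), marked(f,e), ready(a), ready(c), ready(d), ready(f)}
3. drop(f,c)  →  {clear(a), clear(c), clear(e), clear(f), marked(c,c), marked(c,f), marked(f,e), ready(a), ready(c), ready(d), ready(f)}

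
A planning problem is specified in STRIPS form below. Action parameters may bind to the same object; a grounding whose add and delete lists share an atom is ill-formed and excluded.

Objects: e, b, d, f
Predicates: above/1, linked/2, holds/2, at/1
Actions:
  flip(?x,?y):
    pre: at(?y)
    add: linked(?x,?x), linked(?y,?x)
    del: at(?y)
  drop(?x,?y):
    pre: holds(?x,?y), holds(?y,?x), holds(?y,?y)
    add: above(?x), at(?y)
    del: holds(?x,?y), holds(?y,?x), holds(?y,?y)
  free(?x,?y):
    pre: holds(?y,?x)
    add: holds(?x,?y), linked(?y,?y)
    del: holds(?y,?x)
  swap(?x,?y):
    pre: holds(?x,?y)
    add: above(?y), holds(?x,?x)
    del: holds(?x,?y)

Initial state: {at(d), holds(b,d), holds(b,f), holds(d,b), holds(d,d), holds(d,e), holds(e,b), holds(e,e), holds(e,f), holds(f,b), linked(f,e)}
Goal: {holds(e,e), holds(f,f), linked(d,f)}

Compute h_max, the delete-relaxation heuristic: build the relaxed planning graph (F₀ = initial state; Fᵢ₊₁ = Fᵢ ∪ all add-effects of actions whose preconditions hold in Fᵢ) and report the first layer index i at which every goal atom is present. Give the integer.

F0 = init (11 atoms)
F1 = F0 ∪ {above(b), above(d), above(e), above(f), at(e), holds(b,b), holds(b,e), holds(e,d), holds(f,e), holds(f,f), linked(b,b), linked(d,b), linked(d,d), linked(d,e), linked(d,f), linked(e,e), linked(f,f)}  (28 atoms)
goal ⊆ F1  ⇒  h_max = 1

1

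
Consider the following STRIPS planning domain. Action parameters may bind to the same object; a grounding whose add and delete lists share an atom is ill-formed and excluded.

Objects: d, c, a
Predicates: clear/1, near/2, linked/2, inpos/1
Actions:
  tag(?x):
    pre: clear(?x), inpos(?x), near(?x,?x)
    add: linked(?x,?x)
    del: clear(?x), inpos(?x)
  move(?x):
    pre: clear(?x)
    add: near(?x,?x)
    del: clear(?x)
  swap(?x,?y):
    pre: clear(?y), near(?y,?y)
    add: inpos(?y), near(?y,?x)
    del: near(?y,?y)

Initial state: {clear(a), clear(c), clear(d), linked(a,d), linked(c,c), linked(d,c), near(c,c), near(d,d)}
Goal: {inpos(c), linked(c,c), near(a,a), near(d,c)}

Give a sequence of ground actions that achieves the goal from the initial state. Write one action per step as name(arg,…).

1. move(a)  →  {clear(c), clear(d), linked(a,d), linked(c,c), linked(d,c), near(a,a), near(c,c), near(d,d)}
2. swap(d,c)  →  {clear(c), clear(d), inpos(c), linked(a,d), linked(c,c), linked(d,c), near(a,a), near(c,d), near(d,d)}
3. swap(c,d)  →  {clear(c), clear(d), inpos(c), inpos(d), linked(a,d), linked(c,c), linked(d,c), near(a,a), near(c,d), near(d,c)}

move(a); swap(d,c); swap(c,d)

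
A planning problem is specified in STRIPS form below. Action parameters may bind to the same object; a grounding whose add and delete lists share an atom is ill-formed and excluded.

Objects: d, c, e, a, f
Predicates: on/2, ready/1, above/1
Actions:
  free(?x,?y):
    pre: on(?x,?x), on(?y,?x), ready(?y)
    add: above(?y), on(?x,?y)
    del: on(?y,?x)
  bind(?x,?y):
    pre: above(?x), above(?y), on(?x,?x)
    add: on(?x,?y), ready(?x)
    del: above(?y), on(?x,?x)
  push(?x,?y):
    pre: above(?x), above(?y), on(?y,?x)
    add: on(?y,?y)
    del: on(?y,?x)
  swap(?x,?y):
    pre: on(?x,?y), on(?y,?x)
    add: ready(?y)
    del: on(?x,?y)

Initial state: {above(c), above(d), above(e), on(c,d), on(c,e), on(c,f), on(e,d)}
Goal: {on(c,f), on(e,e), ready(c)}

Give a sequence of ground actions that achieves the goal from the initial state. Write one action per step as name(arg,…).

1. push(d,c)  →  {above(c), above(d), above(e), on(c,c), on(c,e), on(c,f), on(e,d)}
2. push(d,e)  →  {above(c), above(d), above(e), on(c,c), on(c,e), on(c,f), on(e,e)}
3. bind(c,d)  →  {above(c), above(e), on(c,d), on(c,e), on(c,f), on(e,e), ready(c)}

push(d,c); push(d,e); bind(c,d)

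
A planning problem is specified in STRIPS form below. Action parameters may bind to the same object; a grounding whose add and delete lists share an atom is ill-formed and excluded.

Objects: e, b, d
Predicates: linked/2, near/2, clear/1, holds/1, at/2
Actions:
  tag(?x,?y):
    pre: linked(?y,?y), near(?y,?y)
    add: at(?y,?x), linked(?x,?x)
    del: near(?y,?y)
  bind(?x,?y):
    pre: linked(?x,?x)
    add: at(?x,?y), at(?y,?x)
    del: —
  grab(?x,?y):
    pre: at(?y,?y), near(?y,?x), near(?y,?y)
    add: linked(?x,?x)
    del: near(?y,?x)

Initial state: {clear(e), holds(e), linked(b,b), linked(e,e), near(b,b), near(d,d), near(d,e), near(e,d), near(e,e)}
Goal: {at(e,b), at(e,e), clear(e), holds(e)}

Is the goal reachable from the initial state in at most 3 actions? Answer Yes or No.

Yes

1. tag(e,e)  →  {at(e,e), clear(e), holds(e), linked(b,b), linked(e,e), near(b,b), near(d,d), near(d,e), near(e,d)}
2. bind(e,b)  →  {at(b,e), at(e,b), at(e,e), clear(e), holds(e), linked(b,b), linked(e,e), near(b,b), near(d,d), near(d,e), near(e,d)}
optimal plan length = 2; 2 ≤ 3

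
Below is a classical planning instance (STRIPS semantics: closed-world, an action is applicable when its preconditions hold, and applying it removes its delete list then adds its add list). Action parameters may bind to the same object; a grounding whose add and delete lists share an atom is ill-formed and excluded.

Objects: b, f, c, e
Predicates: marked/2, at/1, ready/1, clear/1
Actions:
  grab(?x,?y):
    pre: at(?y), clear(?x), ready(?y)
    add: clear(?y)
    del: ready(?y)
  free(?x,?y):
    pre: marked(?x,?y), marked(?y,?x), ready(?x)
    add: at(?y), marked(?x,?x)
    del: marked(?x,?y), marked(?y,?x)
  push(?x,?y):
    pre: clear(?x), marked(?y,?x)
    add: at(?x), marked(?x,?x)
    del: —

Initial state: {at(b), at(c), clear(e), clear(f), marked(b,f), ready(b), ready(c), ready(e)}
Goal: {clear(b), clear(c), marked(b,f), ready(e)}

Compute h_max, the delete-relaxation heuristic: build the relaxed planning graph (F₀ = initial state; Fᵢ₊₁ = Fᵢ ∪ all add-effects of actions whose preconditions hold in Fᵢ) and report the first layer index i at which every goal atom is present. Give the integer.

F0 = init (8 atoms)
F1 = F0 ∪ {at(f), clear(b), clear(c), marked(f,f)}  (12 atoms)
goal ⊆ F1  ⇒  h_max = 1

1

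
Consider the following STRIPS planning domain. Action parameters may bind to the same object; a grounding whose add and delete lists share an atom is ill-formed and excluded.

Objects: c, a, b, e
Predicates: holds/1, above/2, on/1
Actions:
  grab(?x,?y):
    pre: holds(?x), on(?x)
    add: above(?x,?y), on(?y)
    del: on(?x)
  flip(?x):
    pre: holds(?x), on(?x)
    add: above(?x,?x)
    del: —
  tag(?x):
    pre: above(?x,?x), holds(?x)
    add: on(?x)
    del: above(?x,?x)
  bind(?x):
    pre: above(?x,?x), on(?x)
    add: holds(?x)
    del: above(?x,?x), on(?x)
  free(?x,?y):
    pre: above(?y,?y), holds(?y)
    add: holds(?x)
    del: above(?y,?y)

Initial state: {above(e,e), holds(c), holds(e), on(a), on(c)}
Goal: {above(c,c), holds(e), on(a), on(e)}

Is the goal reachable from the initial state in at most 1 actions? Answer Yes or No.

1. flip(c)  →  {above(c,c), above(e,e), holds(c), holds(e), on(a), on(c)}
2. grab(c,e)  →  {above(c,c), above(c,e), above(e,e), holds(c), holds(e), on(a), on(e)}
optimal plan length = 2; 2 > 1

No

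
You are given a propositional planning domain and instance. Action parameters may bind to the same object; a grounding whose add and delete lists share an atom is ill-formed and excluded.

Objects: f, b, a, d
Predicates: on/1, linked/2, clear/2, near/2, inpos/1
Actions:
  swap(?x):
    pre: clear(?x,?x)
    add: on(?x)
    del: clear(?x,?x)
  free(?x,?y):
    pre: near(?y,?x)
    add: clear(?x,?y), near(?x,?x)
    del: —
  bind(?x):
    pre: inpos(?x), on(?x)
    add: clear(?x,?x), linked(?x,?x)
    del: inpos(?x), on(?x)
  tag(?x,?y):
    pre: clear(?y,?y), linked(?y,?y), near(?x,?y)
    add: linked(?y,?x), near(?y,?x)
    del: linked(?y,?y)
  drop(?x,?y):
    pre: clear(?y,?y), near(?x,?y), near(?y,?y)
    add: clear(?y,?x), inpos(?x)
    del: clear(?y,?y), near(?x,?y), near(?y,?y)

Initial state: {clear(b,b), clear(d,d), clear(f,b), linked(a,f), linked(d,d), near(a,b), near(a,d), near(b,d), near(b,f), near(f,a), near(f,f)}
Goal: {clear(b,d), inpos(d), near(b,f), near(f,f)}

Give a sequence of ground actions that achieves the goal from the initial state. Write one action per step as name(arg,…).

free(b,a); tag(b,d); drop(d,b)

1. free(b,a)  →  {clear(b,a), clear(b,b), clear(d,d), clear(f,b), linked(a,f), linked(d,d), near(a,b), near(a,d), near(b,b), near(b,d), near(b,f), near(f,a), near(f,f)}
2. tag(b,d)  →  {clear(b,a), clear(b,b), clear(d,d), clear(f,b), linked(a,f), linked(d,b), near(a,b), near(a,d), near(b,b), near(b,d), near(b,f), near(d,b), near(f,a), near(f,f)}
3. drop(d,b)  →  {clear(b,a), clear(b,d), clear(d,d), clear(f,b), inpos(d), linked(a,f), linked(d,b), near(a,b), near(a,d), near(b,d), near(b,f), near(f,a), near(f,f)}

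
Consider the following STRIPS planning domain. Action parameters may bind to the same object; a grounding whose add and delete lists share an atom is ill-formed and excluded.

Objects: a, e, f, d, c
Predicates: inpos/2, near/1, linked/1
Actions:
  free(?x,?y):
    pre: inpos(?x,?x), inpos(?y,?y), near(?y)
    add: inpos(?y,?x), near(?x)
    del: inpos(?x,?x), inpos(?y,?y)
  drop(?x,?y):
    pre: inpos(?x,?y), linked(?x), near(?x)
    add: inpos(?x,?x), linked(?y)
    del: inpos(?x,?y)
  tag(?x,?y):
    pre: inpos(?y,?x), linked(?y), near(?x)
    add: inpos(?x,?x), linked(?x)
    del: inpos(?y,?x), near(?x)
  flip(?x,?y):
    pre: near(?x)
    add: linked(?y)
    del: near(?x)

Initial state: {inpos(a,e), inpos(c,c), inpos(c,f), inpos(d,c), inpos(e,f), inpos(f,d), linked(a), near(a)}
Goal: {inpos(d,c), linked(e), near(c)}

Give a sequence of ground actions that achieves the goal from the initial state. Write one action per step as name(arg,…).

drop(a,e); free(c,a)

1. drop(a,e)  →  {inpos(a,a), inpos(c,c), inpos(c,f), inpos(d,c), inpos(e,f), inpos(f,d), linked(a), linked(e), near(a)}
2. free(c,a)  →  {inpos(a,c), inpos(c,f), inpos(d,c), inpos(e,f), inpos(f,d), linked(a), linked(e), near(a), near(c)}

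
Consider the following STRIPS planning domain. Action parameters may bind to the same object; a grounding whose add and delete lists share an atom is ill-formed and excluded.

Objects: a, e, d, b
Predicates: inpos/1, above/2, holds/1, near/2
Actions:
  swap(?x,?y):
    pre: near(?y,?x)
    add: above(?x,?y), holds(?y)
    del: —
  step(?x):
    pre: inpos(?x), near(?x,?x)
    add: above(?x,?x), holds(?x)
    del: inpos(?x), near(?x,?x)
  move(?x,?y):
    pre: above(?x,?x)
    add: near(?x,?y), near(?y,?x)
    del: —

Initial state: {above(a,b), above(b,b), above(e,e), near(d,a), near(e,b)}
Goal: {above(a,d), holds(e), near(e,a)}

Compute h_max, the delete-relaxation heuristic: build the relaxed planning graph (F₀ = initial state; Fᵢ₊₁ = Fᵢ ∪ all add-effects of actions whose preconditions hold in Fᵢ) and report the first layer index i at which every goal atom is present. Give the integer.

1

F0 = init (5 atoms)
F1 = F0 ∪ {above(a,d), above(b,e), holds(d), holds(e), near(a,b), near(a,e), near(b,a), near(b,b), near(b,d), near(b,e), near(d,b), near(d,e), near(e,a), near(e,d), near(e,e)}  (20 atoms)
goal ⊆ F1  ⇒  h_max = 1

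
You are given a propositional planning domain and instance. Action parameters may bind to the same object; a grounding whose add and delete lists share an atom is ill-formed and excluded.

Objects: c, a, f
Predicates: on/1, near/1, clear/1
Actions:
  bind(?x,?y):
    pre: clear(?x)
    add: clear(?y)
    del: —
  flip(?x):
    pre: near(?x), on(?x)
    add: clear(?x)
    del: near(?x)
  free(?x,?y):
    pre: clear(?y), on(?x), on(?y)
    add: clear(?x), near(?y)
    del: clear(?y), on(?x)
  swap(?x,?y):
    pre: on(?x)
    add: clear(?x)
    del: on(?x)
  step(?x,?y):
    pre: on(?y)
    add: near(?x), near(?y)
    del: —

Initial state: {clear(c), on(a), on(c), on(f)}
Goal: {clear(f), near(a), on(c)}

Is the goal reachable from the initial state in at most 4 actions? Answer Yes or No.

Yes

1. bind(c,a)  →  {clear(a), clear(c), on(a), on(c), on(f)}
2. free(f,a)  →  {clear(c), clear(f), near(a), on(a), on(c)}
optimal plan length = 2; 2 ≤ 4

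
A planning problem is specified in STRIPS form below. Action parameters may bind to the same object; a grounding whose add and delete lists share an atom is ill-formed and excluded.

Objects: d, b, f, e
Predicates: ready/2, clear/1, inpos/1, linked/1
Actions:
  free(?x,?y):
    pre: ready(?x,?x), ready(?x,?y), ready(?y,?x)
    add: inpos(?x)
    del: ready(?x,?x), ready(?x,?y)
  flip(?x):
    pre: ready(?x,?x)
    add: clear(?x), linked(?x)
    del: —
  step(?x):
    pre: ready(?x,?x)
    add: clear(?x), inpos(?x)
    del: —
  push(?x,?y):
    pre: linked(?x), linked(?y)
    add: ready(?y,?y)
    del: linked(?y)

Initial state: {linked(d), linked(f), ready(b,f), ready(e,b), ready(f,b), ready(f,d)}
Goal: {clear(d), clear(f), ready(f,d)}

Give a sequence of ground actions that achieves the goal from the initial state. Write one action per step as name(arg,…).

push(d,d); flip(d); push(d,f); flip(f)

1. push(d,d)  →  {linked(f), ready(b,f), ready(d,d), ready(e,b), ready(f,b), ready(f,d)}
2. flip(d)  →  {clear(d), linked(d), linked(f), ready(b,f), ready(d,d), ready(e,b), ready(f,b), ready(f,d)}
3. push(d,f)  →  {clear(d), linked(d), ready(b,f), ready(d,d), ready(e,b), ready(f,b), ready(f,d), ready(f,f)}
4. flip(f)  →  {clear(d), clear(f), linked(d), linked(f), ready(b,f), ready(d,d), ready(e,b), ready(f,b), ready(f,d), ready(f,f)}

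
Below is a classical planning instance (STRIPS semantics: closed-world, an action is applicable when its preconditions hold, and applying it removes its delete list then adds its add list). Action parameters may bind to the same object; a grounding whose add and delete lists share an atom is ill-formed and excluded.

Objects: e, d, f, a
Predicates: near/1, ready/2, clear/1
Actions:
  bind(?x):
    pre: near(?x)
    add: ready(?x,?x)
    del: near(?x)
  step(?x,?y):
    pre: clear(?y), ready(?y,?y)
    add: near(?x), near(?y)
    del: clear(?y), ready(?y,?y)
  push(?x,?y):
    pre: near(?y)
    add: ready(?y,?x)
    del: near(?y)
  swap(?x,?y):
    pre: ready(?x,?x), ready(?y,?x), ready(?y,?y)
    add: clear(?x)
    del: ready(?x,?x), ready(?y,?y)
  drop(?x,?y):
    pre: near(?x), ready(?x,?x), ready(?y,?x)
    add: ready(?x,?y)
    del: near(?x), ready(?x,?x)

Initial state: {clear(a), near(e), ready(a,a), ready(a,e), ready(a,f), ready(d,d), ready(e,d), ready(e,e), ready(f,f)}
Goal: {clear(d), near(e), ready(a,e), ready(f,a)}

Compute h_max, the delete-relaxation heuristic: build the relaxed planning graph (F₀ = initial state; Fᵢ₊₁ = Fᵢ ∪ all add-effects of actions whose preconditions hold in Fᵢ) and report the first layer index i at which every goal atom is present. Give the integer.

F0 = init (9 atoms)
F1 = F0 ∪ {clear(d), clear(e), clear(f), near(a), near(d), near(f), ready(e,a), ready(e,f)}  (17 atoms)
F2 = F1 ∪ {ready(a,d), ready(d,a), ready(d,e), ready(d,f), ready(f,a), ready(f,d), ready(f,e)}  (24 atoms)
goal ⊆ F2  ⇒  h_max = 2

2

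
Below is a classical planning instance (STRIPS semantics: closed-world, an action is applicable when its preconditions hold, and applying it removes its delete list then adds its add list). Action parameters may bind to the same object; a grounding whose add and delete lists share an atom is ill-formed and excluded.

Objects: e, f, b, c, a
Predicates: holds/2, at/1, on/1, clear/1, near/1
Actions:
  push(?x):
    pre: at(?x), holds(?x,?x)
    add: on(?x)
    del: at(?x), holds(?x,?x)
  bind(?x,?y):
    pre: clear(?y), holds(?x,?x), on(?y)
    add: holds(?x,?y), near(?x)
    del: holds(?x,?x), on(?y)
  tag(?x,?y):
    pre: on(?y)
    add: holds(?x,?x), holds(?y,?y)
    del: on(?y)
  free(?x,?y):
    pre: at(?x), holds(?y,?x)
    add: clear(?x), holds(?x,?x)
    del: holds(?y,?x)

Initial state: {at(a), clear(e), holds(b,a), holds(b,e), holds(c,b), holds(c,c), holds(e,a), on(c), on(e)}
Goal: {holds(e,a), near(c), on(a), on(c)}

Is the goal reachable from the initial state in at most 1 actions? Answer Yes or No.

No

1. bind(c,e)  →  {at(a), clear(e), holds(b,a), holds(b,e), holds(c,b), holds(c,e), holds(e,a), near(c), on(c)}
2. free(a,b)  →  {at(a), clear(a), clear(e), holds(a,a), holds(b,e), holds(c,b), holds(c,e), holds(e,a), near(c), on(c)}
3. push(a)  →  {clear(a), clear(e), holds(b,e), holds(c,b), holds(c,e), holds(e,a), near(c), on(a), on(c)}
optimal plan length = 3; 3 > 1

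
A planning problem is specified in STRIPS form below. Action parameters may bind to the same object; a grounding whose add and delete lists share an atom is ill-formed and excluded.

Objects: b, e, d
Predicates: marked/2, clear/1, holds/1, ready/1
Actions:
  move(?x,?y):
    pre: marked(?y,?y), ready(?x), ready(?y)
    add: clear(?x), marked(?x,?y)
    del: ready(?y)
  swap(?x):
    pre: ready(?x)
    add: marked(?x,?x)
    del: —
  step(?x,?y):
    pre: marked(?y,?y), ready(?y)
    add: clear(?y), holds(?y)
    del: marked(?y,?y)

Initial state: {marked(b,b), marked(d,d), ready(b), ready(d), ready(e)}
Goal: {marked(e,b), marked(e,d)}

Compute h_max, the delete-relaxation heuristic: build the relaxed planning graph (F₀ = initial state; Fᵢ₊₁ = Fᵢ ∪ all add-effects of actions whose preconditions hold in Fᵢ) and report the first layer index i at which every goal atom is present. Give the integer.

F0 = init (5 atoms)
F1 = F0 ∪ {clear(b), clear(d), clear(e), holds(b), holds(d), marked(b,d), marked(d,b), marked(e,b), marked(e,d), marked(e,e)}  (15 atoms)
goal ⊆ F1  ⇒  h_max = 1

1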